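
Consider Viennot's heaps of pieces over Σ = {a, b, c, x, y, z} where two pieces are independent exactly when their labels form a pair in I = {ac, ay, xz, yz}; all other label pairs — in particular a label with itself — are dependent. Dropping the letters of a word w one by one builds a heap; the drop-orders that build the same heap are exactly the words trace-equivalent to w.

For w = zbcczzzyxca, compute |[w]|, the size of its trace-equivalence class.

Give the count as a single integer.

drop 0:z onto floor
drop 1:b onto {0:z}
drop 2:c onto {1:b}
drop 3:c onto {2:c}
drop 4:z onto {3:c}
drop 5:z onto {4:z}
drop 6:z onto {5:z}
drop 7:y onto {3:c}
drop 8:x onto {7:y}
drop 9:c onto {6:z, 8:x}
drop 10:a onto {6:z, 8:x}
ground layer = {0:z}
drop-orders for the pieces not yet dropped (sum over which currently-grounded one goes next):
  1 to go: {9} 1  {10} 1
  2 to go: {9,10} 2
  3 to go: {6,9,10} 2  {8,9,10} 2
  4 to go: {5,6,9,10} 2  {6,8,9,10} 4  {7,8,9,10} 2
  5 to go: {4,5,6,9,10} 2  {5,6,8,9,10} 6  {6,7,8,9,10} 6
  6 to go: {4,5,6,8,9,10} 8  {5,6,7,8,9,10} 12
  7 to go: {4,5,6,7,8,9,10} 20
  8 to go: {3,4,5,6,7,8,9,10} 20
  9 to go: {2,3,4,5,6,7,8,9,10} 20
  if 0:z drops first: 20 orders

20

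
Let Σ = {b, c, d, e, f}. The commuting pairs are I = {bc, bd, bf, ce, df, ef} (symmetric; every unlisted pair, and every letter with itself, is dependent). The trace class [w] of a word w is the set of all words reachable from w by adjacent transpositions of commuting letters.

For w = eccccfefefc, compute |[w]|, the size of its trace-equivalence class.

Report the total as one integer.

drop 0:e onto floor
drop 1:c onto floor
drop 2:c onto {1:c}
drop 3:c onto {2:c}
drop 4:c onto {3:c}
drop 5:f onto {4:c}
drop 6:e onto {0:e}
drop 7:f onto {5:f}
drop 8:e onto {6:e}
drop 9:f onto {7:f}
drop 10:c onto {9:f}
ground layer = {0:e, 1:c}
drop-orders for the pieces not yet dropped (sum over which currently-grounded one goes next):
  1 to go: {8} 1  {10} 1
  2 to go: {6,8} 1  {8,10} 2  {9,10} 1
  3 to go: {0,6,8} 1  {6,8,10} 3  {7,9,10} 1  {8,9,10} 3
  4 to go: {0,6,8,10} 4  {5,7,9,10} 1  {6,8,9,10} 6  {7,8,9,10} 4
  5 to go: {0,6,8,9,10} 10  {4,5,7,9,10} 1  {5,7,8,9,10} 5  {6,7,8,9,10} 10
  6 to go: {0,6,7,8,9,10} 20  {3,4,5,7,9,10} 1  {4,5,7,8,9,10} 6  {5,6,7,8,9,10} 15
  7 to go: {0,5,6,7,8,9,10} 35  {2,3,4,5,7,9,10} 1  {3,4,5,7,8,9,10} 7  {4,5,6,7,8,9,10} 21
  8 to go: {0,4,5,6,7,8,9,10} 56  {1,2,3,4,5,7,9,10} 1  {2,3,4,5,7,8,9,10} 8  {3,4,5,6,7,8,9,10} 28
  9 to go: {0,3,4,5,6,7,8,9,10} 84  {1,2,3,4,5,7,8,9,10} 9  {2,3,4,5,6,7,8,9,10} 36
  if 0:e drops first: 45 orders
  if 1:c drops first: 120 orders
heap linearizations: 165

165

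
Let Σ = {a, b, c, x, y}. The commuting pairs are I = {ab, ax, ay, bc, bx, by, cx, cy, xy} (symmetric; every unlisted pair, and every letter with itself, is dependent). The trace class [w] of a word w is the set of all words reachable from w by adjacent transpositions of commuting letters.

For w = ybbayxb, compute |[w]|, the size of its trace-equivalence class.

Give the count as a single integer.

420

drop 0:y onto floor
drop 1:b onto floor
drop 2:b onto {1:b}
drop 3:a onto floor
drop 4:y onto {0:y}
drop 5:x onto floor
drop 6:b onto {2:b}
ground layer = {0:y, 1:b, 3:a, 5:x}
drop-orders for the pieces not yet dropped (sum over which currently-grounded one goes next):
  1 to go: {3} 1  {4} 1  {5} 1  {6} 1
  2 to go: {0,4} 1  {2,6} 1  {3,4} 2  {3,5} 2  {3,6} 2  {4,5} 2  {4,6} 2  {5,6} 2
  3 to go: {0,3,4} 3  {0,4,5} 3  {0,4,6} 3  {1,2,6} 1  {2,3,6} 3  {2,4,6} 3  {2,5,6} 3  {3,4,5} 6  {3,4,6} 6  {3,5,6} 6  {4,5,6} 6
  4 to go: {0,2,4,6} 6  {0,3,4,5} 12  {0,3,4,6} 12  {0,4,5,6} 12  {1,2,3,6} 4  {1,2,4,6} 4  {1,2,5,6} 4  {2,3,4,6} 12  {2,3,5,6} 12  {2,4,5,6} 12  {3,4,5,6} 24
  5 to go: {0,1,2,4,6} 10  {0,2,3,4,6} 30  {0,2,4,5,6} 30  {0,3,4,5,6} 60  {1,2,3,4,6} 20  {1,2,3,5,6} 20  {1,2,4,5,6} 20  {2,3,4,5,6} 60
  if 0:y drops first: 120 orders
  if 1:b drops first: 180 orders
  if 3:a drops first: 60 orders
  if 5:x drops first: 60 orders
heap linearizations: 420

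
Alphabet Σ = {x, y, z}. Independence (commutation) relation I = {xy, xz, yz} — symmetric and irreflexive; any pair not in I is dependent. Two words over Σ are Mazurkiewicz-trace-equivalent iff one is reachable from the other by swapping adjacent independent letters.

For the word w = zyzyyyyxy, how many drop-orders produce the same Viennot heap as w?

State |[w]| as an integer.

252

#0=z has no predecessor
#1=y has no predecessor
#2=z depends on [0:z]
#3=y depends on [1:y]
#4=y depends on [3:y]
#5=y depends on [4:y]
#6=y depends on [5:y]
#7=x has no predecessor
#8=y depends on [6:y]
sources: [0:z, 1:y, 7:x]
N(rest) = Σ N(rest − s) over sources s of rest; N(one piece) = 1:
  size 1 → [2]=1  [7]=1  [8]=1
  size 2 → [0,2]=1  [2,7]=2  [2,8]=2  [6,8]=1  [7,8]=2
  size 3 → [0,2,7]=3  [0,2,8]=3  [2,6,8]=3  [2,7,8]=6  [5,6,8]=1  [6,7,8]=3
  size 4 → [0,2,6,8]=6  [0,2,7,8]=12  [2,5,6,8]=4  [2,6,7,8]=12  [4,5,6,8]=1  [5,6,7,8]=4
  size 5 → [0,2,5,6,8]=10  [0,2,6,7,8]=30  [2,4,5,6,8]=5  [2,5,6,7,8]=20  [3,4,5,6,8]=1  [4,5,6,7,8]=5
  size 6 → [0,2,4,5,6,8]=15  [0,2,5,6,7,8]=60  [1,3,4,5,6,8]=1  [2,3,4,5,6,8]=6  [2,4,5,6,7,8]=30  [3,4,5,6,7,8]=6
  size 7 → [0,2,3,4,5,6,8]=21  [0,2,4,5,6,7,8]=105  [1,2,3,4,5,6,8]=7  [1,3,4,5,6,7,8]=7  [2,3,4,5,6,7,8]=42
  first=0(z) contributes 56
  first=1(y) contributes 168
  first=7(x) contributes 28
|[w]| = 252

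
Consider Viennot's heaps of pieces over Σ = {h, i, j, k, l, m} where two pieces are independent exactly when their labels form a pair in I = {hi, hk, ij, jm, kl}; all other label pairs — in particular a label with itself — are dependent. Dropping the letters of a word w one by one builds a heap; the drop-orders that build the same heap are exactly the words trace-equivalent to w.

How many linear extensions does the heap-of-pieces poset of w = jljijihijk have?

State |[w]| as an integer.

piece 0:j — minimal
piece 1:l rests on {0:j}
piece 2:j rests on {1:l}
piece 3:i rests on {1:l}
piece 4:j rests on {2:j}
piece 5:i rests on {3:i}
piece 6:h rests on {4:j}
piece 7:i rests on {5:i}
piece 8:j rests on {6:h}
piece 9:k rests on {7:i, 8:j}
minimal pieces: {0:j}
ways to finish when only these pieces remain (= sum over removing one remaining piece with nothing left below it):
  1 left: {9}→1
  2 left: {7,9}→1  {8,9}→1
  3 left: {5,7,9}→1  {6,8,9}→1  {7,8,9}→2
  4 left: {3,5,7,9}→1  {4,6,8,9}→1  {5,7,8,9}→3  {6,7,8,9}→3
  5 left: {2,4,6,8,9}→1  {3,5,7,8,9}→4  {4,6,7,8,9}→4  {5,6,7,8,9}→6
  6 left: {2,4,6,7,8,9}→5  {3,5,6,7,8,9}→10  {4,5,6,7,8,9}→10
  7 left: {2,4,5,6,7,8,9}→15  {3,4,5,6,7,8,9}→20
  8 left: {2,3,4,5,6,7,8,9}→35
  placing 0:j first → 35 extensions

35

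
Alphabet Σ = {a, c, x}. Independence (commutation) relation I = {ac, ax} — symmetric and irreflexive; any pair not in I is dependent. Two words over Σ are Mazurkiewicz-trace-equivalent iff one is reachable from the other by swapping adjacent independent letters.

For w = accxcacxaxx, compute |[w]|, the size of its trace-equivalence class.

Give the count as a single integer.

165

0(a) covers ∅
1(c) covers ∅
2(c) covers 1:c
3(x) covers 2:c
4(c) covers 3:x
5(a) covers 0:a
6(c) covers 4:c
7(x) covers 6:c
8(a) covers 5:a
9(x) covers 7:x
10(x) covers 9:x
floor of heap: 0:a, 1:c
completions by unplaced set U, small U first (add the entries for U minus each lowest piece of U):
  |U|=1: {8}:1  {10}:1
  |U|=2: {5,8}:1  {8,10}:2  {9,10}:1
  |U|=3: {0,5,8}:1  {5,8,10}:3  {7,9,10}:1  {8,9,10}:3
  |U|=4: {0,5,8,10}:4  {5,8,9,10}:6  {6,7,9,10}:1  {7,8,9,10}:4
  |U|=5: {0,5,8,9,10}:10  {4,6,7,9,10}:1  {5,7,8,9,10}:10  {6,7,8,9,10}:5
  |U|=6: {0,5,7,8,9,10}:20  {3,4,6,7,9,10}:1  {4,6,7,8,9,10}:6  {5,6,7,8,9,10}:15
  |U|=7: {0,5,6,7,8,9,10}:35  {2,3,4,6,7,9,10}:1  {3,4,6,7,8,9,10}:7  {4,5,6,7,8,9,10}:21
  |U|=8: {0,4,5,6,7,8,9,10}:56  {1,2,3,4,6,7,9,10}:1  {2,3,4,6,7,8,9,10}:8  {3,4,5,6,7,8,9,10}:28
  |U|=9: {0,3,4,5,6,7,8,9,10}:84  {1,2,3,4,6,7,8,9,10}:9  {2,3,4,5,6,7,8,9,10}:36
  start at 0(a): 45
  start at 1(c): 120
sum over floor = 165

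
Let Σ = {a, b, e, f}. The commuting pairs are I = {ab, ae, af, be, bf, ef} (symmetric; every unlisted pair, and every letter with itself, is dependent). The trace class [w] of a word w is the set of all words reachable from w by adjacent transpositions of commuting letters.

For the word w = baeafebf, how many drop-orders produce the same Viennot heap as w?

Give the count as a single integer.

2520

drop 0:b onto floor
drop 1:a onto floor
drop 2:e onto floor
drop 3:a onto {1:a}
drop 4:f onto floor
drop 5:e onto {2:e}
drop 6:b onto {0:b}
drop 7:f onto {4:f}
ground layer = {0:b, 1:a, 2:e, 4:f}
drop-orders for the pieces not yet dropped (sum over which currently-grounded one goes next):
  1 to go: {3} 1  {5} 1  {6} 1  {7} 1
  2 to go: {0,6} 1  {1,3} 1  {2,5} 1  {3,5} 2  {3,6} 2  {3,7} 2  {4,7} 1  {5,6} 2  {5,7} 2  {6,7} 2
  3 to go: {0,3,6} 3  {0,5,6} 3  {0,6,7} 3  {1,3,5} 3  {1,3,6} 3  {1,3,7} 3  {2,3,5} 3  {2,5,6} 3  {2,5,7} 3  {3,4,7} 3  {3,5,6} 6  {3,5,7} 6  {3,6,7} 6  {4,5,7} 3  {4,6,7} 3  {5,6,7} 6
  4 to go: {0,1,3,6} 6  {0,2,5,6} 6  {0,3,5,6} 12  {0,3,6,7} 12  {0,4,6,7} 6  {0,5,6,7} 12  {1,2,3,5} 6  {1,3,4,7} 6  {1,3,5,6} 12  {1,3,5,7} 12  {1,3,6,7} 12  {2,3,5,6} 12  {2,3,5,7} 12  {2,4,5,7} 6  {2,5,6,7} 12  {3,4,5,7} 12  {3,4,6,7} 12  {3,5,6,7} 24  {4,5,6,7} 12
  5 to go: {0,1,3,5,6} 30  {0,1,3,6,7} 30  {0,2,3,5,6} 30  {0,2,5,6,7} 30  {0,3,4,6,7} 30  {0,3,5,6,7} 60  {0,4,5,6,7} 30  {1,2,3,5,6} 30  {1,2,3,5,7} 30  {1,3,4,5,7} 30  {1,3,4,6,7} 30  {1,3,5,6,7} 60  {2,3,4,5,7} 30  {2,3,5,6,7} 60  {2,4,5,6,7} 30  {3,4,5,6,7} 60
  6 to go: {0,1,2,3,5,6} 90  {0,1,3,4,6,7} 90  {0,1,3,5,6,7} 180  {0,2,3,5,6,7} 180  {0,2,4,5,6,7} 90  {0,3,4,5,6,7} 180  {1,2,3,4,5,7} 90  {1,2,3,5,6,7} 180  {1,3,4,5,6,7} 180  {2,3,4,5,6,7} 180
  if 0:b drops first: 630 orders
  if 1:a drops first: 630 orders
  if 2:e drops first: 630 orders
  if 4:f drops first: 630 orders
heap linearizations: 2520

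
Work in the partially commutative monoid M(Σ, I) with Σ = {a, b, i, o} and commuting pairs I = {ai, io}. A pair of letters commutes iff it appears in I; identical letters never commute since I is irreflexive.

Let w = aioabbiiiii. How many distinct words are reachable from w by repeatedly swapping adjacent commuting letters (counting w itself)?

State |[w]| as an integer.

0(a) covers ∅
1(i) covers ∅
2(o) covers 0:a
3(a) covers 2:o
4(b) covers 1:i, 3:a
5(b) covers 4:b
6(i) covers 5:b
7(i) covers 6:i
8(i) covers 7:i
9(i) covers 8:i
10(i) covers 9:i
floor of heap: 0:a, 1:i
completions by unplaced set U, small U first (add the entries for U minus each lowest piece of U):
  |U|=1: {10}:1
  |U|=2: {9,10}:1
  |U|=3: {8,9,10}:1
  |U|=4: {7,8,9,10}:1
  |U|=5: {6,7,8,9,10}:1
  |U|=6: {5,6,7,8,9,10}:1
  |U|=7: {4,5,6,7,8,9,10}:1
  |U|=8: {1,4,5,6,7,8,9,10}:1  {3,4,5,6,7,8,9,10}:1
  |U|=9: {1,3,4,5,6,7,8,9,10}:2  {2,3,4,5,6,7,8,9,10}:1
  start at 0(a): 3
  start at 1(i): 1
sum over floor = 4

4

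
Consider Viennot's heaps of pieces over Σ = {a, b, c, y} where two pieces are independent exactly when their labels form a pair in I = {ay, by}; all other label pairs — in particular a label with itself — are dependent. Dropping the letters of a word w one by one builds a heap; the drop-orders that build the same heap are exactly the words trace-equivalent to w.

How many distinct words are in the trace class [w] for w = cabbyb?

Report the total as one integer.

5

drop 0:c onto floor
drop 1:a onto {0:c}
drop 2:b onto {1:a}
drop 3:b onto {2:b}
drop 4:y onto {0:c}
drop 5:b onto {3:b}
ground layer = {0:c}
drop-orders for the pieces not yet dropped (sum over which currently-grounded one goes next):
  1 to go: {4} 1  {5} 1
  2 to go: {3,5} 1  {4,5} 2
  3 to go: {2,3,5} 1  {3,4,5} 3
  4 to go: {1,2,3,5} 1  {2,3,4,5} 4
  if 0:c drops first: 5 orders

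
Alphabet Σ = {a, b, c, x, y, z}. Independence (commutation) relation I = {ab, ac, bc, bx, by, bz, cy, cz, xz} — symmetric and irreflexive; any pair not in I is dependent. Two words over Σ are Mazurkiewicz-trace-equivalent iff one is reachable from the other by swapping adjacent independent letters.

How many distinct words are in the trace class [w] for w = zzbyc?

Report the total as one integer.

20

0(z) covers ∅
1(z) covers 0:z
2(b) covers ∅
3(y) covers 1:z
4(c) covers ∅
floor of heap: 0:z, 2:b, 4:c
completions by unplaced set U, small U first (add the entries for U minus each lowest piece of U):
  |U|=1: {2}:1  {3}:1  {4}:1
  |U|=2: {1,3}:1  {2,3}:2  {2,4}:2  {3,4}:2
  |U|=3: {0,1,3}:1  {1,2,3}:3  {1,3,4}:3  {2,3,4}:6
  start at 0(z): 12
  start at 2(b): 4
  start at 4(c): 4
sum over floor = 20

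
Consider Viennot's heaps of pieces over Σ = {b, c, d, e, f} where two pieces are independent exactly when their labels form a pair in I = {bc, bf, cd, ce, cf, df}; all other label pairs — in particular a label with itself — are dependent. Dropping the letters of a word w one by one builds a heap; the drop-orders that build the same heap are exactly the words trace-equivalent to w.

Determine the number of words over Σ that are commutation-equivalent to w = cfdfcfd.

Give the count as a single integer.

210

#0=c has no predecessor
#1=f has no predecessor
#2=d has no predecessor
#3=f depends on [1:f]
#4=c depends on [0:c]
#5=f depends on [3:f]
#6=d depends on [2:d]
sources: [0:c, 1:f, 2:d]
N(rest) = Σ N(rest − s) over sources s of rest; N(one piece) = 1:
  size 1 → [4]=1  [5]=1  [6]=1
  size 2 → [0,4]=1  [2,6]=1  [3,5]=1  [4,5]=2  [4,6]=2  [5,6]=2
  size 3 → [0,4,5]=3  [0,4,6]=3  [1,3,5]=1  [2,4,6]=3  [2,5,6]=3  [3,4,5]=3  [3,5,6]=3  [4,5,6]=6
  size 4 → [0,2,4,6]=6  [0,3,4,5]=6  [0,4,5,6]=12  [1,3,4,5]=4  [1,3,5,6]=4  [2,3,5,6]=6  [2,4,5,6]=12  [3,4,5,6]=12
  size 5 → [0,1,3,4,5]=10  [0,2,4,5,6]=30  [0,3,4,5,6]=30  [1,2,3,5,6]=10  [1,3,4,5,6]=20  [2,3,4,5,6]=30
  first=0(c) contributes 60
  first=1(f) contributes 90
  first=2(d) contributes 60
|[w]| = 210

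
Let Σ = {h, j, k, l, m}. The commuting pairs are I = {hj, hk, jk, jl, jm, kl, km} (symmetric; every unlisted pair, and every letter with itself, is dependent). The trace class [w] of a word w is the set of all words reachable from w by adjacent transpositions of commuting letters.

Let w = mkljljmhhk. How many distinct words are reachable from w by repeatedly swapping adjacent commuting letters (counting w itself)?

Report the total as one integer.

0(m) covers ∅
1(k) covers ∅
2(l) covers 0:m
3(j) covers ∅
4(l) covers 2:l
5(j) covers 3:j
6(m) covers 4:l
7(h) covers 6:m
8(h) covers 7:h
9(k) covers 1:k
floor of heap: 0:m, 1:k, 3:j
completions by unplaced set U, small U first (add the entries for U minus each lowest piece of U):
  |U|=1: {5}:1  {8}:1  {9}:1
  |U|=2: {1,9}:1  {3,5}:1  {5,8}:2  {5,9}:2  {7,8}:1  {8,9}:2
  |U|=3: {1,5,9}:3  {1,8,9}:3  {3,5,8}:3  {3,5,9}:3  {5,7,8}:3  {5,8,9}:6  {6,7,8}:1  {7,8,9}:3
  |U|=4: {1,3,5,9}:6  {1,5,8,9}:12  {1,7,8,9}:6  {3,5,7,8}:6  {3,5,8,9}:12  {4,6,7,8}:1  {5,6,7,8}:4  {5,7,8,9}:12  {6,7,8,9}:4
  |U|=5: {1,3,5,8,9}:30  {1,5,7,8,9}:30  {1,6,7,8,9}:10  {2,4,6,7,8}:1  {3,5,6,7,8}:10  {3,5,7,8,9}:30  {4,5,6,7,8}:5  {4,6,7,8,9}:5  {5,6,7,8,9}:20
  |U|=6: {0,2,4,6,7,8}:1  {1,3,5,7,8,9}:90  {1,4,6,7,8,9}:15  {1,5,6,7,8,9}:60  {2,4,5,6,7,8}:6  {2,4,6,7,8,9}:6  {3,4,5,6,7,8}:15  {3,5,6,7,8,9}:60  {4,5,6,7,8,9}:30
  |U|=7: {0,2,4,5,6,7,8}:7  {0,2,4,6,7,8,9}:7  {1,2,4,6,7,8,9}:21  {1,3,5,6,7,8,9}:210  {1,4,5,6,7,8,9}:105  {2,3,4,5,6,7,8}:21  {2,4,5,6,7,8,9}:42  {3,4,5,6,7,8,9}:105
  |U|=8: {0,1,2,4,6,7,8,9}:28  {0,2,3,4,5,6,7,8}:28  {0,2,4,5,6,7,8,9}:56  {1,2,4,5,6,7,8,9}:168  {1,3,4,5,6,7,8,9}:420  {2,3,4,5,6,7,8,9}:168
  start at 0(m): 756
  start at 1(k): 252
  start at 3(j): 252
sum over floor = 1260

1260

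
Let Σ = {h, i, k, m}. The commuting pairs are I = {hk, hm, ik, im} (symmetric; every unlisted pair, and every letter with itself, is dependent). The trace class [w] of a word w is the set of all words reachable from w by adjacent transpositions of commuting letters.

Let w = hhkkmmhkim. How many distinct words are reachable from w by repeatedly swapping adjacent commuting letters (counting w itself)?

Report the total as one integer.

0(h) covers ∅
1(h) covers 0:h
2(k) covers ∅
3(k) covers 2:k
4(m) covers 3:k
5(m) covers 4:m
6(h) covers 1:h
7(k) covers 5:m
8(i) covers 6:h
9(m) covers 7:k
floor of heap: 0:h, 2:k
completions by unplaced set U, small U first (add the entries for U minus each lowest piece of U):
  |U|=1: {8}:1  {9}:1
  |U|=2: {6,8}:1  {7,9}:1  {8,9}:2
  |U|=3: {1,6,8}:1  {5,7,9}:1  {6,8,9}:3  {7,8,9}:3
  |U|=4: {0,1,6,8}:1  {1,6,8,9}:4  {4,5,7,9}:1  {5,7,8,9}:4  {6,7,8,9}:6
  |U|=5: {0,1,6,8,9}:5  {1,6,7,8,9}:10  {3,4,5,7,9}:1  {4,5,7,8,9}:5  {5,6,7,8,9}:10
  |U|=6: {0,1,6,7,8,9}:15  {1,5,6,7,8,9}:20  {2,3,4,5,7,9}:1  {3,4,5,7,8,9}:6  {4,5,6,7,8,9}:15
  |U|=7: {0,1,5,6,7,8,9}:35  {1,4,5,6,7,8,9}:35  {2,3,4,5,7,8,9}:7  {3,4,5,6,7,8,9}:21
  |U|=8: {0,1,4,5,6,7,8,9}:70  {1,3,4,5,6,7,8,9}:56  {2,3,4,5,6,7,8,9}:28
  start at 0(h): 84
  start at 2(k): 126
sum over floor = 210

210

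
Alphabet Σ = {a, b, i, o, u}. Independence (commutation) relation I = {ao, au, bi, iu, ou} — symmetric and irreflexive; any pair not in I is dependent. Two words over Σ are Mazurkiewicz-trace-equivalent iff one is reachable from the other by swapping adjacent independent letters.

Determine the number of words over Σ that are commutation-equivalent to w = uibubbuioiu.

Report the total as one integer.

drop 0:u onto floor
drop 1:i onto floor
drop 2:b onto {0:u}
drop 3:u onto {2:b}
drop 4:b onto {3:u}
drop 5:b onto {4:b}
drop 6:u onto {5:b}
drop 7:i onto {1:i}
drop 8:o onto {5:b, 7:i}
drop 9:i onto {8:o}
drop 10:u onto {6:u}
ground layer = {0:u, 1:i}
drop-orders for the pieces not yet dropped (sum over which currently-grounded one goes next):
  1 to go: {9} 1  {10} 1
  2 to go: {6,10} 1  {8,9} 1  {9,10} 2
  3 to go: {6,9,10} 3  {7,8,9} 1  {8,9,10} 3
  4 to go: {1,7,8,9} 1  {6,8,9,10} 6  {7,8,9,10} 4
  5 to go: {1,7,8,9,10} 5  {5,6,8,9,10} 6  {6,7,8,9,10} 10
  6 to go: {1,6,7,8,9,10} 15  {4,5,6,8,9,10} 6  {5,6,7,8,9,10} 16
  7 to go: {1,5,6,7,8,9,10} 31  {3,4,5,6,8,9,10} 6  {4,5,6,7,8,9,10} 22
  8 to go: {1,4,5,6,7,8,9,10} 53  {2,3,4,5,6,8,9,10} 6  {3,4,5,6,7,8,9,10} 28
  9 to go: {0,2,3,4,5,6,8,9,10} 6  {1,3,4,5,6,7,8,9,10} 81  {2,3,4,5,6,7,8,9,10} 34
  if 0:u drops first: 115 orders
  if 1:i drops first: 40 orders
heap linearizations: 155

155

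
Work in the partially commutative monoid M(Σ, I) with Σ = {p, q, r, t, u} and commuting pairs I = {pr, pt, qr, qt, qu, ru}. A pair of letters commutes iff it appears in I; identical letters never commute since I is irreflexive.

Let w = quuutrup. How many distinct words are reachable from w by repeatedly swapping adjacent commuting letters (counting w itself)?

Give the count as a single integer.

20

#0=q has no predecessor
#1=u has no predecessor
#2=u depends on [1:u]
#3=u depends on [2:u]
#4=t depends on [3:u]
#5=r depends on [4:t]
#6=u depends on [4:t]
#7=p depends on [0:q, 6:u]
sources: [0:q, 1:u]
N(rest) = Σ N(rest − s) over sources s of rest; N(one piece) = 1:
  size 1 → [5]=1  [7]=1
  size 2 → [0,7]=1  [5,7]=2  [6,7]=1
  size 3 → [0,5,7]=3  [0,6,7]=2  [5,6,7]=3
  size 4 → [0,5,6,7]=8  [4,5,6,7]=3
  size 5 → [0,4,5,6,7]=11  [3,4,5,6,7]=3
  size 6 → [0,3,4,5,6,7]=14  [2,3,4,5,6,7]=3
  first=0(q) contributes 3
  first=1(u) contributes 17
|[w]| = 20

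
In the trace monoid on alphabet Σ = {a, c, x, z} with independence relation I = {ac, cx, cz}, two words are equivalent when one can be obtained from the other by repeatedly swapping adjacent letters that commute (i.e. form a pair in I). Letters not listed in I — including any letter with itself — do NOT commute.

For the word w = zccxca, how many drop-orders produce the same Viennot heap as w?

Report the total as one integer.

drop 0:z onto floor
drop 1:c onto floor
drop 2:c onto {1:c}
drop 3:x onto {0:z}
drop 4:c onto {2:c}
drop 5:a onto {3:x}
ground layer = {0:z, 1:c}
drop-orders for the pieces not yet dropped (sum over which currently-grounded one goes next):
  1 to go: {4} 1  {5} 1
  2 to go: {2,4} 1  {3,5} 1  {4,5} 2
  3 to go: {0,3,5} 1  {1,2,4} 1  {2,4,5} 3  {3,4,5} 3
  4 to go: {0,3,4,5} 4  {1,2,4,5} 4  {2,3,4,5} 6
  if 0:z drops first: 10 orders
  if 1:c drops first: 10 orders
heap linearizations: 20

20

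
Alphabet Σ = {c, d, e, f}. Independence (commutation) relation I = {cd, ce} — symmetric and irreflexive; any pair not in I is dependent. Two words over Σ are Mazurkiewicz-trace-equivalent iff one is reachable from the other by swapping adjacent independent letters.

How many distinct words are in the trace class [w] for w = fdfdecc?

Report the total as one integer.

#0=f has no predecessor
#1=d depends on [0:f]
#2=f depends on [1:d]
#3=d depends on [2:f]
#4=e depends on [3:d]
#5=c depends on [2:f]
#6=c depends on [5:c]
sources: [0:f]
N(rest) = Σ N(rest − s) over sources s of rest; N(one piece) = 1:
  size 1 → [4]=1  [6]=1
  size 2 → [3,4]=1  [4,6]=2  [5,6]=1
  size 3 → [3,4,6]=3  [4,5,6]=3
  size 4 → [3,4,5,6]=6
  size 5 → [2,3,4,5,6]=6
  first=0(f) contributes 6

6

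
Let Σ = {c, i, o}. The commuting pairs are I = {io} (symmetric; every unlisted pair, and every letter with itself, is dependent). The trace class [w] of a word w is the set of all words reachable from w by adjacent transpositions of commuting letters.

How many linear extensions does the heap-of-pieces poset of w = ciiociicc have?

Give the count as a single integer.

#0=c has no predecessor
#1=i depends on [0:c]
#2=i depends on [1:i]
#3=o depends on [0:c]
#4=c depends on [2:i, 3:o]
#5=i depends on [4:c]
#6=i depends on [5:i]
#7=c depends on [6:i]
#8=c depends on [7:c]
sources: [0:c]
N(rest) = Σ N(rest − s) over sources s of rest; N(one piece) = 1:
  size 1 → [8]=1
  size 2 → [7,8]=1
  size 3 → [6,7,8]=1
  size 4 → [5,6,7,8]=1
  size 5 → [4,5,6,7,8]=1
  size 6 → [2,4,5,6,7,8]=1  [3,4,5,6,7,8]=1
  size 7 → [1,2,4,5,6,7,8]=1  [2,3,4,5,6,7,8]=2
  first=0(c) contributes 3

3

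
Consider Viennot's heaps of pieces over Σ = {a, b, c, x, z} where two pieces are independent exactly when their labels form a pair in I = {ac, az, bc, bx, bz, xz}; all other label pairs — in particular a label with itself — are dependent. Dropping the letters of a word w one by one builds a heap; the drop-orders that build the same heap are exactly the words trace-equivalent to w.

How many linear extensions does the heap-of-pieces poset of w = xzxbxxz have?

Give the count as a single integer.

105

piece 0:x — minimal
piece 1:z — minimal
piece 2:x rests on {0:x}
piece 3:b — minimal
piece 4:x rests on {2:x}
piece 5:x rests on {4:x}
piece 6:z rests on {1:z}
minimal pieces: {0:x, 1:z, 3:b}
ways to finish when only these pieces remain (= sum over removing one remaining piece with nothing left below it):
  1 left: {3}→1  {5}→1  {6}→1
  2 left: {1,6}→1  {3,5}→2  {3,6}→2  {4,5}→1  {5,6}→2
  3 left: {1,3,6}→3  {1,5,6}→3  {2,4,5}→1  {3,4,5}→3  {3,5,6}→6  {4,5,6}→3
  4 left: {0,2,4,5}→1  {1,3,5,6}→12  {1,4,5,6}→6  {2,3,4,5}→4  {2,4,5,6}→4  {3,4,5,6}→12
  5 left: {0,2,3,4,5}→5  {0,2,4,5,6}→5  {1,2,4,5,6}→10  {1,3,4,5,6}→30  {2,3,4,5,6}→20
  placing 0:x first → 60 extensions
  placing 1:z first → 30 extensions
  placing 3:b first → 15 extensions
total linear extensions = 105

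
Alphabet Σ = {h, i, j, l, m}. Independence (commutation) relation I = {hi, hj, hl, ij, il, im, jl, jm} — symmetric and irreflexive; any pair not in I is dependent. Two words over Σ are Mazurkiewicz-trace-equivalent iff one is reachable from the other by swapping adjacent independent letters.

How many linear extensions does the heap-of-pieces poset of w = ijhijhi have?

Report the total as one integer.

210

piece 0:i — minimal
piece 1:j — minimal
piece 2:h — minimal
piece 3:i rests on {0:i}
piece 4:j rests on {1:j}
piece 5:h rests on {2:h}
piece 6:i rests on {3:i}
minimal pieces: {0:i, 1:j, 2:h}
ways to finish when only these pieces remain (= sum over removing one remaining piece with nothing left below it):
  1 left: {4}→1  {5}→1  {6}→1
  2 left: {1,4}→1  {2,5}→1  {3,6}→1  {4,5}→2  {4,6}→2  {5,6}→2
  3 left: {0,3,6}→1  {1,4,5}→3  {1,4,6}→3  {2,4,5}→3  {2,5,6}→3  {3,4,6}→3  {3,5,6}→3  {4,5,6}→6
  4 left: {0,3,4,6}→4  {0,3,5,6}→4  {1,2,4,5}→6  {1,3,4,6}→6  {1,4,5,6}→12  {2,3,5,6}→6  {2,4,5,6}→12  {3,4,5,6}→12
  5 left: {0,1,3,4,6}→10  {0,2,3,5,6}→10  {0,3,4,5,6}→20  {1,2,4,5,6}→30  {1,3,4,5,6}→30  {2,3,4,5,6}→30
  placing 0:i first → 90 extensions
  placing 1:j first → 60 extensions
  placing 2:h first → 60 extensions
total linear extensions = 210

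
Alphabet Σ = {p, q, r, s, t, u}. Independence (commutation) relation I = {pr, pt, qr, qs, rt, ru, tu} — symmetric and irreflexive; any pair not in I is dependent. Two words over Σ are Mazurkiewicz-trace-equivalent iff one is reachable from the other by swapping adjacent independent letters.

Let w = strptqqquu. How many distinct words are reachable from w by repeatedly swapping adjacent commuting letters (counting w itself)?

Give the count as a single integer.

27

piece 0:s — minimal
piece 1:t rests on {0:s}
piece 2:r rests on {0:s}
piece 3:p rests on {0:s}
piece 4:t rests on {1:t}
piece 5:q rests on {3:p, 4:t}
piece 6:q rests on {5:q}
piece 7:q rests on {6:q}
piece 8:u rests on {7:q}
piece 9:u rests on {8:u}
minimal pieces: {0:s}
ways to finish when only these pieces remain (= sum over removing one remaining piece with nothing left below it):
  1 left: {2}→1  {9}→1
  2 left: {2,9}→2  {8,9}→1
  3 left: {2,8,9}→3  {7,8,9}→1
  4 left: {2,7,8,9}→4  {6,7,8,9}→1
  5 left: {2,6,7,8,9}→5  {5,6,7,8,9}→1
  6 left: {2,5,6,7,8,9}→6  {3,5,6,7,8,9}→1  {4,5,6,7,8,9}→1
  7 left: {1,4,5,6,7,8,9}→1  {2,3,5,6,7,8,9}→7  {2,4,5,6,7,8,9}→7  {3,4,5,6,7,8,9}→2
  8 left: {1,2,4,5,6,7,8,9}→8  {1,3,4,5,6,7,8,9}→3  {2,3,4,5,6,7,8,9}→16
  placing 0:s first → 27 extensions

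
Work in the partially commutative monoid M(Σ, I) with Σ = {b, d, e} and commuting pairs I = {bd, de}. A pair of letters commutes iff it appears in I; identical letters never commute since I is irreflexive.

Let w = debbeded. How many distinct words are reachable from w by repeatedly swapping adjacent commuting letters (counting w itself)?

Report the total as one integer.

piece 0:d — minimal
piece 1:e — minimal
piece 2:b rests on {1:e}
piece 3:b rests on {2:b}
piece 4:e rests on {3:b}
piece 5:d rests on {0:d}
piece 6:e rests on {4:e}
piece 7:d rests on {5:d}
minimal pieces: {0:d, 1:e}
ways to finish when only these pieces remain (= sum over removing one remaining piece with nothing left below it):
  1 left: {6}→1  {7}→1
  2 left: {4,6}→1  {5,7}→1  {6,7}→2
  3 left: {0,5,7}→1  {3,4,6}→1  {4,6,7}→3  {5,6,7}→3
  4 left: {0,5,6,7}→4  {2,3,4,6}→1  {3,4,6,7}→4  {4,5,6,7}→6
  5 left: {0,4,5,6,7}→10  {1,2,3,4,6}→1  {2,3,4,6,7}→5  {3,4,5,6,7}→10
  6 left: {0,3,4,5,6,7}→20  {1,2,3,4,6,7}→6  {2,3,4,5,6,7}→15
  placing 0:d first → 21 extensions
  placing 1:e first → 35 extensions
total linear extensions = 56

56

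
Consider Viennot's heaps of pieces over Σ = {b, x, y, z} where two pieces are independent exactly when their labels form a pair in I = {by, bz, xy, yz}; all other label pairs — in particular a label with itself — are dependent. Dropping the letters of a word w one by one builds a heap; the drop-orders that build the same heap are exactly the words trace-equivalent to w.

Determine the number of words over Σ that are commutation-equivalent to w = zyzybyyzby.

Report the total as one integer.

2520

#0=z has no predecessor
#1=y has no predecessor
#2=z depends on [0:z]
#3=y depends on [1:y]
#4=b has no predecessor
#5=y depends on [3:y]
#6=y depends on [5:y]
#7=z depends on [2:z]
#8=b depends on [4:b]
#9=y depends on [6:y]
sources: [0:z, 1:y, 4:b]
N(rest) = Σ N(rest − s) over sources s of rest; N(one piece) = 1:
  size 1 → [7]=1  [8]=1  [9]=1
  size 2 → [2,7]=1  [4,8]=1  [6,9]=1  [7,8]=2  [7,9]=2  [8,9]=2
  size 3 → [0,2,7]=1  [2,7,8]=3  [2,7,9]=3  [4,7,8]=3  [4,8,9]=3  [5,6,9]=1  [6,7,9]=3  [6,8,9]=3  [7,8,9]=6
  size 4 → [0,2,7,8]=4  [0,2,7,9]=4  [2,4,7,8]=6  [2,6,7,9]=6  [2,7,8,9]=12  [3,5,6,9]=1  [4,6,8,9]=6  [4,7,8,9]=12  [5,6,7,9]=4  [5,6,8,9]=4  [6,7,8,9]=12
  size 5 → [0,2,4,7,8]=10  [0,2,6,7,9]=10  [0,2,7,8,9]=20  [1,3,5,6,9]=1  [2,4,7,8,9]=30  [2,5,6,7,9]=10  [2,6,7,8,9]=30  [3,5,6,7,9]=5  [3,5,6,8,9]=5  [4,5,6,8,9]=10  [4,6,7,8,9]=30  [5,6,7,8,9]=20
  size 6 → [0,2,4,7,8,9]=60  [0,2,5,6,7,9]=20  [0,2,6,7,8,9]=60  [1,3,5,6,7,9]=6  [1,3,5,6,8,9]=6  [2,3,5,6,7,9]=15  [2,4,6,7,8,9]=90  [2,5,6,7,8,9]=60  [3,4,5,6,8,9]=15  [3,5,6,7,8,9]=30  [4,5,6,7,8,9]=60
  size 7 → [0,2,3,5,6,7,9]=35  [0,2,4,6,7,8,9]=210  [0,2,5,6,7,8,9]=140  [1,2,3,5,6,7,9]=21  [1,3,4,5,6,8,9]=21  [1,3,5,6,7,8,9]=42  [2,3,5,6,7,8,9]=105  [2,4,5,6,7,8,9]=210  [3,4,5,6,7,8,9]=105
  size 8 → [0,1,2,3,5,6,7,9]=56  [0,2,3,5,6,7,8,9]=280  [0,2,4,5,6,7,8,9]=560  [1,2,3,5,6,7,8,9]=168  [1,3,4,5,6,7,8,9]=168  [2,3,4,5,6,7,8,9]=420
  first=0(z) contributes 756
  first=1(y) contributes 1260
  first=4(b) contributes 504
|[w]| = 2520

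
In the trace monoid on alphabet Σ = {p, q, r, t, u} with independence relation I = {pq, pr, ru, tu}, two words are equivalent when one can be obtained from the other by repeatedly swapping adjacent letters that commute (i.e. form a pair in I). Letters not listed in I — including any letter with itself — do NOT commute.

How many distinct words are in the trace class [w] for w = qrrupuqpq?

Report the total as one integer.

piece 0:q — minimal
piece 1:r rests on {0:q}
piece 2:r rests on {1:r}
piece 3:u rests on {0:q}
piece 4:p rests on {3:u}
piece 5:u rests on {4:p}
piece 6:q rests on {2:r, 5:u}
piece 7:p rests on {5:u}
piece 8:q rests on {6:q}
minimal pieces: {0:q}
ways to finish when only these pieces remain (= sum over removing one remaining piece with nothing left below it):
  1 left: {7}→1  {8}→1
  2 left: {6,8}→1  {7,8}→2
  3 left: {2,6,8}→1  {6,7,8}→3
  4 left: {1,2,6,8}→1  {2,6,7,8}→4  {5,6,7,8}→3
  5 left: {1,2,6,7,8}→5  {2,5,6,7,8}→7  {4,5,6,7,8}→3
  6 left: {1,2,5,6,7,8}→12  {2,4,5,6,7,8}→10  {3,4,5,6,7,8}→3
  7 left: {1,2,4,5,6,7,8}→22  {2,3,4,5,6,7,8}→13
  placing 0:q first → 35 extensions

35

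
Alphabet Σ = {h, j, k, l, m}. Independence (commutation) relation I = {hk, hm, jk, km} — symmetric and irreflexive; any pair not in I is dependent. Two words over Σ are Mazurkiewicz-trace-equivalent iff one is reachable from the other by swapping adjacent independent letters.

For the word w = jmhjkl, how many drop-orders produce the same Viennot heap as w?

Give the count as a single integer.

10

0(j) covers ∅
1(m) covers 0:j
2(h) covers 0:j
3(j) covers 1:m, 2:h
4(k) covers ∅
5(l) covers 3:j, 4:k
floor of heap: 0:j, 4:k
completions by unplaced set U, small U first (add the entries for U minus each lowest piece of U):
  |U|=1: {5}:1
  |U|=2: {3,5}:1  {4,5}:1
  |U|=3: {1,3,5}:1  {2,3,5}:1  {3,4,5}:2
  |U|=4: {1,2,3,5}:2  {1,3,4,5}:3  {2,3,4,5}:3
  start at 0(j): 8
  start at 4(k): 2
sum over floor = 10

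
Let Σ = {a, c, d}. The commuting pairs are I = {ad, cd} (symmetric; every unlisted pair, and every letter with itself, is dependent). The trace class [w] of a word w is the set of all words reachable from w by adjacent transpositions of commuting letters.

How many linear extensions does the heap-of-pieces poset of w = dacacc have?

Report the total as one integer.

drop 0:d onto floor
drop 1:a onto floor
drop 2:c onto {1:a}
drop 3:a onto {2:c}
drop 4:c onto {3:a}
drop 5:c onto {4:c}
ground layer = {0:d, 1:a}
drop-orders for the pieces not yet dropped (sum over which currently-grounded one goes next):
  1 to go: {0} 1  {5} 1
  2 to go: {0,5} 2  {4,5} 1
  3 to go: {0,4,5} 3  {3,4,5} 1
  4 to go: {0,3,4,5} 4  {2,3,4,5} 1
  if 0:d drops first: 1 orders
  if 1:a drops first: 5 orders
heap linearizations: 6

6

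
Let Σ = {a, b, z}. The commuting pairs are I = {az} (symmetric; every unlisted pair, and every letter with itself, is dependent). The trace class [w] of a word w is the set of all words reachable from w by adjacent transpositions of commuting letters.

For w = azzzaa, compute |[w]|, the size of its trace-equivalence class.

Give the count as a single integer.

drop 0:a onto floor
drop 1:z onto floor
drop 2:z onto {1:z}
drop 3:z onto {2:z}
drop 4:a onto {0:a}
drop 5:a onto {4:a}
ground layer = {0:a, 1:z}
drop-orders for the pieces not yet dropped (sum over which currently-grounded one goes next):
  1 to go: {3} 1  {5} 1
  2 to go: {2,3} 1  {3,5} 2  {4,5} 1
  3 to go: {0,4,5} 1  {1,2,3} 1  {2,3,5} 3  {3,4,5} 3
  4 to go: {0,3,4,5} 4  {1,2,3,5} 4  {2,3,4,5} 6
  if 0:a drops first: 10 orders
  if 1:z drops first: 10 orders
heap linearizations: 20

20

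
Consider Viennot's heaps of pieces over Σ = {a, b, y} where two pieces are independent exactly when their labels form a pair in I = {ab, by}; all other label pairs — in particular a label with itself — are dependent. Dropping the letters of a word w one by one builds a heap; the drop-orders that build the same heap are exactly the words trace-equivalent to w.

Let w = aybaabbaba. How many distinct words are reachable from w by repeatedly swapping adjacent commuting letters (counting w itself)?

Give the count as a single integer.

drop 0:a onto floor
drop 1:y onto {0:a}
drop 2:b onto floor
drop 3:a onto {1:y}
drop 4:a onto {3:a}
drop 5:b onto {2:b}
drop 6:b onto {5:b}
drop 7:a onto {4:a}
drop 8:b onto {6:b}
drop 9:a onto {7:a}
ground layer = {0:a, 2:b}
drop-orders for the pieces not yet dropped (sum over which currently-grounded one goes next):
  1 to go: {8} 1  {9} 1
  2 to go: {6,8} 1  {7,9} 1  {8,9} 2
  3 to go: {4,7,9} 1  {5,6,8} 1  {6,8,9} 3  {7,8,9} 3
  4 to go: {2,5,6,8} 1  {3,4,7,9} 1  {4,7,8,9} 4  {5,6,8,9} 4  {6,7,8,9} 6
  5 to go: {1,3,4,7,9} 1  {2,5,6,8,9} 5  {3,4,7,8,9} 5  {4,6,7,8,9} 10  {5,6,7,8,9} 10
  6 to go: {0,1,3,4,7,9} 1  {1,3,4,7,8,9} 6  {2,5,6,7,8,9} 15  {3,4,6,7,8,9} 15  {4,5,6,7,8,9} 20
  7 to go: {0,1,3,4,7,8,9} 7  {1,3,4,6,7,8,9} 21  {2,4,5,6,7,8,9} 35  {3,4,5,6,7,8,9} 35
  8 to go: {0,1,3,4,6,7,8,9} 28  {1,3,4,5,6,7,8,9} 56  {2,3,4,5,6,7,8,9} 70
  if 0:a drops first: 126 orders
  if 2:b drops first: 84 orders
heap linearizations: 210

210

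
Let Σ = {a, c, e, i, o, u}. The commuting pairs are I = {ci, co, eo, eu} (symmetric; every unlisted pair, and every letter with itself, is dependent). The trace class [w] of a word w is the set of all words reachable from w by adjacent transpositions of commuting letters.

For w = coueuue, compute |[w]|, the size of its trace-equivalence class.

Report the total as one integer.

25

piece 0:c — minimal
piece 1:o — minimal
piece 2:u rests on {0:c, 1:o}
piece 3:e rests on {0:c}
piece 4:u rests on {2:u}
piece 5:u rests on {4:u}
piece 6:e rests on {3:e}
minimal pieces: {0:c, 1:o}
ways to finish when only these pieces remain (= sum over removing one remaining piece with nothing left below it):
  1 left: {5}→1  {6}→1
  2 left: {3,6}→1  {4,5}→1  {5,6}→2
  3 left: {2,4,5}→1  {3,5,6}→3  {4,5,6}→3
  4 left: {1,2,4,5}→1  {2,4,5,6}→4  {3,4,5,6}→6
  5 left: {1,2,4,5,6}→5  {2,3,4,5,6}→10
  placing 0:c first → 15 extensions
  placing 1:o first → 10 extensions
total linear extensions = 25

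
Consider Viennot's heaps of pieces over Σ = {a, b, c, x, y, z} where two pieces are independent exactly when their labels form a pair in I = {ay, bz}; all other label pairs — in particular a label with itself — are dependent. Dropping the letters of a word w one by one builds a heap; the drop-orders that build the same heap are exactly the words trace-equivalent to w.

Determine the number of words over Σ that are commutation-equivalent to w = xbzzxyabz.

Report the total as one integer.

12

piece 0:x — minimal
piece 1:b rests on {0:x}
piece 2:z rests on {0:x}
piece 3:z rests on {2:z}
piece 4:x rests on {1:b, 3:z}
piece 5:y rests on {4:x}
piece 6:a rests on {4:x}
piece 7:b rests on {5:y, 6:a}
piece 8:z rests on {5:y, 6:a}
minimal pieces: {0:x}
ways to finish when only these pieces remain (= sum over removing one remaining piece with nothing left below it):
  1 left: {7}→1  {8}→1
  2 left: {7,8}→2
  3 left: {5,7,8}→2  {6,7,8}→2
  4 left: {5,6,7,8}→4
  5 left: {4,5,6,7,8}→4
  6 left: {1,4,5,6,7,8}→4  {3,4,5,6,7,8}→4
  7 left: {1,3,4,5,6,7,8}→8  {2,3,4,5,6,7,8}→4
  placing 0:x first → 12 extensions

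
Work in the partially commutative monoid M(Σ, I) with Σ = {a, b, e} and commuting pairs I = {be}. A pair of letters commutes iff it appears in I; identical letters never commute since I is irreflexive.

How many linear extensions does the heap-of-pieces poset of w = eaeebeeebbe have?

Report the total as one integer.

84

piece 0:e — minimal
piece 1:a rests on {0:e}
piece 2:e rests on {1:a}
piece 3:e rests on {2:e}
piece 4:b rests on {1:a}
piece 5:e rests on {3:e}
piece 6:e rests on {5:e}
piece 7:e rests on {6:e}
piece 8:b rests on {4:b}
piece 9:b rests on {8:b}
piece 10:e rests on {7:e}
minimal pieces: {0:e}
ways to finish when only these pieces remain (= sum over removing one remaining piece with nothing left below it):
  1 left: {9}→1  {10}→1
  2 left: {7,10}→1  {8,9}→1  {9,10}→2
  3 left: {4,8,9}→1  {6,7,10}→1  {7,9,10}→3  {8,9,10}→3
  4 left: {4,8,9,10}→4  {5,6,7,10}→1  {6,7,9,10}→4  {7,8,9,10}→6
  5 left: {3,5,6,7,10}→1  {4,7,8,9,10}→10  {5,6,7,9,10}→5  {6,7,8,9,10}→10
  6 left: {2,3,5,6,7,10}→1  {3,5,6,7,9,10}→6  {4,6,7,8,9,10}→20  {5,6,7,8,9,10}→15
  7 left: {2,3,5,6,7,9,10}→7  {3,5,6,7,8,9,10}→21  {4,5,6,7,8,9,10}→35
  8 left: {2,3,5,6,7,8,9,10}→28  {3,4,5,6,7,8,9,10}→56
  9 left: {2,3,4,5,6,7,8,9,10}→84
  placing 0:e first → 84 extensions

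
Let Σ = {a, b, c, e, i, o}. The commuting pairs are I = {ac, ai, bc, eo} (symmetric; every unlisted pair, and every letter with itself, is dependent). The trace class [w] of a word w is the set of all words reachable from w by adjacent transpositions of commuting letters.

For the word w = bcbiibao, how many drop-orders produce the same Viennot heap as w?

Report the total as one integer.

piece 0:b — minimal
piece 1:c — minimal
piece 2:b rests on {0:b}
piece 3:i rests on {1:c, 2:b}
piece 4:i rests on {3:i}
piece 5:b rests on {4:i}
piece 6:a rests on {5:b}
piece 7:o rests on {6:a}
minimal pieces: {0:b, 1:c}
ways to finish when only these pieces remain (= sum over removing one remaining piece with nothing left below it):
  1 left: {7}→1
  2 left: {6,7}→1
  3 left: {5,6,7}→1
  4 left: {4,5,6,7}→1
  5 left: {3,4,5,6,7}→1
  6 left: {1,3,4,5,6,7}→1  {2,3,4,5,6,7}→1
  placing 0:b first → 2 extensions
  placing 1:c first → 1 extensions
total linear extensions = 3

3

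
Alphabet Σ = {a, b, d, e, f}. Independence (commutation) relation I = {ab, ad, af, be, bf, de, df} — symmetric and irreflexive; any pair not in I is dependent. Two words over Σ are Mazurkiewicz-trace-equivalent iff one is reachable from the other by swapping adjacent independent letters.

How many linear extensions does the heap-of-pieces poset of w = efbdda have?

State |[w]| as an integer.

40

drop 0:e onto floor
drop 1:f onto {0:e}
drop 2:b onto floor
drop 3:d onto {2:b}
drop 4:d onto {3:d}
drop 5:a onto {0:e}
ground layer = {0:e, 2:b}
drop-orders for the pieces not yet dropped (sum over which currently-grounded one goes next):
  1 to go: {1} 1  {4} 1  {5} 1
  2 to go: {1,4} 2  {1,5} 2  {3,4} 1  {4,5} 2
  3 to go: {0,1,5} 2  {1,3,4} 3  {1,4,5} 6  {2,3,4} 1  {3,4,5} 3
  4 to go: {0,1,4,5} 8  {1,2,3,4} 4  {1,3,4,5} 12  {2,3,4,5} 4
  if 0:e drops first: 20 orders
  if 2:b drops first: 20 orders
heap linearizations: 40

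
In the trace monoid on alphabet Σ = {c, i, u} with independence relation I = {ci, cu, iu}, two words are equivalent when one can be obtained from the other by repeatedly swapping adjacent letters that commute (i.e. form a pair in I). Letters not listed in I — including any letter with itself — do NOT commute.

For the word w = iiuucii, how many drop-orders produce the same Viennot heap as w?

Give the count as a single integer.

0(i) covers ∅
1(i) covers 0:i
2(u) covers ∅
3(u) covers 2:u
4(c) covers ∅
5(i) covers 1:i
6(i) covers 5:i
floor of heap: 0:i, 2:u, 4:c
completions by unplaced set U, small U first (add the entries for U minus each lowest piece of U):
  |U|=1: {3}:1  {4}:1  {6}:1
  |U|=2: {2,3}:1  {3,4}:2  {3,6}:2  {4,6}:2  {5,6}:1
  |U|=3: {1,5,6}:1  {2,3,4}:3  {2,3,6}:3  {3,4,6}:6  {3,5,6}:3  {4,5,6}:3
  |U|=4: {0,1,5,6}:1  {1,3,5,6}:4  {1,4,5,6}:4  {2,3,4,6}:12  {2,3,5,6}:6  {3,4,5,6}:12
  |U|=5: {0,1,3,5,6}:5  {0,1,4,5,6}:5  {1,2,3,5,6}:10  {1,3,4,5,6}:20  {2,3,4,5,6}:30
  start at 0(i): 60
  start at 2(u): 30
  start at 4(c): 15
sum over floor = 105

105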